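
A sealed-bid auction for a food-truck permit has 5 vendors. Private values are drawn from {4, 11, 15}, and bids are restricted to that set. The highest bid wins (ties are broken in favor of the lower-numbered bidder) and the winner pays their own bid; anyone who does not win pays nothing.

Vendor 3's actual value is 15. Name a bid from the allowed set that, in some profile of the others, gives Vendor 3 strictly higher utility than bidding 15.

Suppose Vendor 1 bids 4, Vendor 2 bids 4, Vendor 4 bids 4 and Vendor 5 bids 4.
Bid 15: wins, pays 15, utility 15 - 15 = 0.
Bid 11: wins, pays 11, utility 15 - 11 = 4.
So bidding 11 beats truth here (4 > 0).

11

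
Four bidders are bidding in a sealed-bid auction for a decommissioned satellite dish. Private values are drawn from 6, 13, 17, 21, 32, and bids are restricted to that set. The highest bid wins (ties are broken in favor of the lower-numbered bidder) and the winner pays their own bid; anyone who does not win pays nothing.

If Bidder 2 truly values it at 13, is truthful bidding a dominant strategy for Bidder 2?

Yes

Check each profile of the others' bids and compare truth against every alternative bid.
Others bid (6, 6, 6): truth gives 0, best alternative gives 0.
Others bid (6, 6, 13): truth gives 0, best alternative gives 0.
Others bid (6, 6, 17): truth gives 0, best alternative gives 0.
Others bid (6, 6, 21): truth gives 0, best alternative gives 0.
Others bid (6, 6, 32): truth gives 0, best alternative gives 0.
Others bid (6, 13, 6): truth gives 0, best alternative gives 0.
(Remaining 119 profiles checked similarly; truth is weakly best in each.)
In every case the truthful bid is at least as good as any alternative, so it is a dominant strategy.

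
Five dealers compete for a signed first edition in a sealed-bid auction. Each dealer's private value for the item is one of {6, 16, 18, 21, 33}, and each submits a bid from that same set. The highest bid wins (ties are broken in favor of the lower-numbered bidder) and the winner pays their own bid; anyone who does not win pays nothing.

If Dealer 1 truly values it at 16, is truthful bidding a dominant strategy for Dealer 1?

Consider the case where Dealer 2 bids 6, Dealer 3 bids 6, Dealer 4 bids 6 and Dealer 5 bids 6.
Truthful bid 16: wins, pays 16, utility 16 - 16 = 0.
Bid 6 instead: wins, pays 6, utility 16 - 6 = 10.
Since 10 > 0, bidding 6 is strictly better here, so truthful bidding is not dominant.

No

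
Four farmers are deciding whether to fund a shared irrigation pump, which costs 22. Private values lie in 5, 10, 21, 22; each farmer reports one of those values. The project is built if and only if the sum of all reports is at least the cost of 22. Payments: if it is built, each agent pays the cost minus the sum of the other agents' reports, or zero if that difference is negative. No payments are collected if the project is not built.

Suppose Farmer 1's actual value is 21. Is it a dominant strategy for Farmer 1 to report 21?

Yes

Check each profile of the others' reports and compare truth against every alternative report.
Others report (5, 5, 21): truth gives 21, best alternative gives 21.
Others report (5, 5, 22): truth gives 21, best alternative gives 21.
Others report (5, 10, 10): truth gives 21, best alternative gives 21.
Others report (5, 10, 21): truth gives 21, best alternative gives 21.
Others report (5, 10, 22): truth gives 21, best alternative gives 21.
Others report (5, 21, 5): truth gives 21, best alternative gives 21.
(Remaining 58 profiles checked similarly; truth is weakly best in each.)
In every case the truthful report is at least as good as any alternative, so it is a dominant strategy.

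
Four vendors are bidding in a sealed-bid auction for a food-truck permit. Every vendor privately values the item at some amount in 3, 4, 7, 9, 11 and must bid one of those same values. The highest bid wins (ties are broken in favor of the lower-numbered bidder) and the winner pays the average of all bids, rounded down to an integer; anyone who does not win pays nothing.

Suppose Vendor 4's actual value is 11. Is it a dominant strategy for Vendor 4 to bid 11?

Consider the case where Vendor 1 bids 3, Vendor 2 bids 3 and Vendor 3 bids 3.
Truthful bid 11: wins, pays 5, utility 11 - 5 = 6.
Bid 4 instead: wins, pays 3, utility 11 - 3 = 8.
Since 8 > 6, bidding 4 is strictly better here, so truthful bidding is not dominant.

No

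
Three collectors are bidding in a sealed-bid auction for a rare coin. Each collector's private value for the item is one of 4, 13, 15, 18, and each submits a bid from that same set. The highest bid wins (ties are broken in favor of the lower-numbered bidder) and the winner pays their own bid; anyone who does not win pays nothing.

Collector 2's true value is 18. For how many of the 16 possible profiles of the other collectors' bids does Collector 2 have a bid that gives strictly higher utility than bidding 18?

Others bid (4, 4): truth gives 0; bid 13 gives 5 > 0. Violating.
Others bid (4, 13): truth gives 0; bid 13 gives 5 > 0. Violating.
Others bid (4, 15): truth gives 0; bid 15 gives 3 > 0. Violating.
Others bid (13, 4): truth gives 0; bid 15 gives 3 > 0. Violating.
Others bid (4, 18): truth gives 0; no alternative beats it.
Others bid (13, 18): truth gives 0; no alternative beats it.
(Checking all 16 profiles: 6 have a profitable deviation, 10 do not.)

6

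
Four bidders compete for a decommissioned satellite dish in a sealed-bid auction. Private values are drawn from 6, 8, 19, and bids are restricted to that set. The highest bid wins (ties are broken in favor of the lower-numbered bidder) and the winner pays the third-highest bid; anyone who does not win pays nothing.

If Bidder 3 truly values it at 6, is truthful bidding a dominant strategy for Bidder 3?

Yes

Check each profile of the others' bids and compare truth against every alternative bid.
Others bid (6, 6, 6): truth gives 0, best alternative gives 0.
Others bid (6, 6, 8): truth gives 0, best alternative gives 0.
Others bid (6, 6, 19): truth gives 0, best alternative gives 0.
Others bid (6, 8, 6): truth gives 0, best alternative gives 0.
Others bid (6, 8, 8): truth gives 0, best alternative gives 0.
Others bid (6, 8, 19): truth gives 0, best alternative gives 0.
(Remaining 21 profiles checked similarly; truth is weakly best in each.)
In every case the truthful bid is at least as good as any alternative, so it is a dominant strategy.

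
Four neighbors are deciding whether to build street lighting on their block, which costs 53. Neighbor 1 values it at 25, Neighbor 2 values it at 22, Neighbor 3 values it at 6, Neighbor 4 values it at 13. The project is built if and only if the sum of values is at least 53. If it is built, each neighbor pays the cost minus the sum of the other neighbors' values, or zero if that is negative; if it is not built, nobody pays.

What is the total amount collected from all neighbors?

Total value 66 ≥ cost 53, so it is built.
Neighbor 1: others sum to 41; max(0, 53 - 41) = 12.
Neighbor 2: others sum to 44; max(0, 53 - 44) = 9.
Neighbor 3: others sum to 60; max(0, 53 - 60) = 0.
Neighbor 4: others sum to 53; max(0, 53 - 53) = 0.
Total collected = 12 + 9 + 0 + 0 = 21.

21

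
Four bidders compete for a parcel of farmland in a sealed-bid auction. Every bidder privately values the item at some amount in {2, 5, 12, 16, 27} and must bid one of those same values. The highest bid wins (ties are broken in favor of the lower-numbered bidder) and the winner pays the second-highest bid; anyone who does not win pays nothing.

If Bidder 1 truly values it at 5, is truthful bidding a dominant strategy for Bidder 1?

Yes

Check each profile of the others' bids and compare truth against every alternative bid.
Others bid (2, 2, 2): truth gives 3, best alternative gives 3.
Others bid (2, 2, 5): truth gives 0, best alternative gives 0.
Others bid (2, 2, 12): truth gives 0, best alternative gives 0.
Others bid (2, 2, 16): truth gives 0, best alternative gives 0.
Others bid (2, 2, 27): truth gives 0, best alternative gives 0.
Others bid (2, 5, 2): truth gives 0, best alternative gives 0.
(Remaining 119 profiles checked similarly; truth is weakly best in each.)
In every case the truthful bid is at least as good as any alternative, so it is a dominant strategy.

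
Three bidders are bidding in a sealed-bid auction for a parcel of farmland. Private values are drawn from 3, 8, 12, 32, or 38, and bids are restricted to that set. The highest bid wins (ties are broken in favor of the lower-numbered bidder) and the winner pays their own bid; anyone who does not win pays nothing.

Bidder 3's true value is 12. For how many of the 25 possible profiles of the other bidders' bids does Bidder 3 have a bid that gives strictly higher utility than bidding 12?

1

Others bid (3, 3): truth gives 0; bid 8 gives 4 > 0. Violating.
Others bid (3, 8): truth gives 0; no alternative beats it.
Others bid (3, 12): truth gives 0; no alternative beats it.
(Checking all 25 profiles: 1 has a profitable deviation, 24 do not.)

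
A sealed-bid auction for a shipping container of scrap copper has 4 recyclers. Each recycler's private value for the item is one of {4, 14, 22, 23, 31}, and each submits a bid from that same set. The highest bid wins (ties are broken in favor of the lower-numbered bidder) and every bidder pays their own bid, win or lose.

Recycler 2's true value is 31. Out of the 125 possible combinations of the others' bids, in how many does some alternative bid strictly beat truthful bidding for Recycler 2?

Others bid (4, 4, 4): truth gives 0; bid 14 gives 17 > 0. Violating.
Others bid (4, 4, 14): truth gives 0; bid 14 gives 17 > 0. Violating.
Others bid (4, 4, 22): truth gives 0; bid 22 gives 9 > 0. Violating.
Others bid (4, 4, 23): truth gives 0; bid 23 gives 8 > 0. Violating.
Others bid (4, 4, 31): truth gives 0; no alternative beats it.
Others bid (4, 14, 31): truth gives 0; no alternative beats it.
(Checking all 125 profiles: 73 have a profitable deviation, 52 do not.)

73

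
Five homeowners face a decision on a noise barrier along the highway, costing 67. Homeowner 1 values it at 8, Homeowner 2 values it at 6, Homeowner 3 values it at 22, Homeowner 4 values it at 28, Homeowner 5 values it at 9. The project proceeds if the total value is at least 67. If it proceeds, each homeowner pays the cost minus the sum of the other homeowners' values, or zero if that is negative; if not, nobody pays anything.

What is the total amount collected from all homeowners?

43

Total value 73 ≥ cost 67, so it is built.
Homeowner 1: others sum to 65; max(0, 67 - 65) = 2.
Homeowner 2: others sum to 67; max(0, 67 - 67) = 0.
Homeowner 3: others sum to 51; max(0, 67 - 51) = 16.
Homeowner 4: others sum to 45; max(0, 67 - 45) = 22.
Homeowner 5: others sum to 64; max(0, 67 - 64) = 3.
Total collected = 2 + 0 + 16 + 22 + 3 = 43.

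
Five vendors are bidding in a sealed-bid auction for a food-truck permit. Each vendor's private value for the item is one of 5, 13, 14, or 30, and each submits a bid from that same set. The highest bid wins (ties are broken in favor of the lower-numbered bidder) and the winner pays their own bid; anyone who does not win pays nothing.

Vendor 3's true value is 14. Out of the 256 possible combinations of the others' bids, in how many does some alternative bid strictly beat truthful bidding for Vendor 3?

Others bid (5, 5, 5, 5): truth gives 0; bid 13 gives 1 > 0. Violating.
Others bid (5, 5, 5, 13): truth gives 0; bid 13 gives 1 > 0. Violating.
Others bid (5, 5, 13, 5): truth gives 0; bid 13 gives 1 > 0. Violating.
Others bid (5, 5, 13, 13): truth gives 0; bid 13 gives 1 > 0. Violating.
Others bid (5, 5, 5, 14): truth gives 0; no alternative beats it.
Others bid (5, 5, 5, 30): truth gives 0; no alternative beats it.
(Checking all 256 profiles: 4 have a profitable deviation, 252 do not.)

4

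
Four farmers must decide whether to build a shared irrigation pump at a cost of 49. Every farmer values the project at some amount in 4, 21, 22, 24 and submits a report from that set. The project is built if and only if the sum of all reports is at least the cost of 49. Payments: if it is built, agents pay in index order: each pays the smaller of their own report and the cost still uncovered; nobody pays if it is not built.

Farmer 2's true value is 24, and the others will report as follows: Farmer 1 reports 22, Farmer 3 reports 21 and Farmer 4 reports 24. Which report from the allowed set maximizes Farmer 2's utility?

Report 4: project built, pays 4, utility 24 - 4 = 20.
Report 21: project built, pays 21, utility 24 - 21 = 3.
Report 22: project built, pays 22, utility 24 - 22 = 2.
Report 24: project built, pays 24, utility 24 - 24 = 0.
The best choice is 4 with utility 20.

4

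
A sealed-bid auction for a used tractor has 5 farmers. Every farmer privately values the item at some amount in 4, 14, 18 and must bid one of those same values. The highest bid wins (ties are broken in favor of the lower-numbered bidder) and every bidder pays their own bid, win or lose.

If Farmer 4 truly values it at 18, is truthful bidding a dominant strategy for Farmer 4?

Consider the case where Farmer 1 bids 4, Farmer 2 bids 4, Farmer 3 bids 4 and Farmer 5 bids 4.
Truthful bid 18: wins, pays 18, utility 18 - 18 = 0.
Bid 14 instead: wins, pays 14, utility 18 - 14 = 4.
Since 4 > 0, bidding 14 is strictly better here, so truthful bidding is not dominant.

No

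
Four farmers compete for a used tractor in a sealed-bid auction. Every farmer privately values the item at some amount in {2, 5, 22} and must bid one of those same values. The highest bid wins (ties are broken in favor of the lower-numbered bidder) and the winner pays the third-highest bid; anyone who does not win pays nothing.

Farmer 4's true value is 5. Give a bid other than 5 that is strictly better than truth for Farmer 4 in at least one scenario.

22

Suppose Farmer 1 bids 2, Farmer 2 bids 2 and Farmer 3 bids 5.
Bid 5: loses, pays 0, utility 0.
Bid 22: wins, pays 2, utility 5 - 2 = 3.
So bidding 22 beats truth here (3 > 0).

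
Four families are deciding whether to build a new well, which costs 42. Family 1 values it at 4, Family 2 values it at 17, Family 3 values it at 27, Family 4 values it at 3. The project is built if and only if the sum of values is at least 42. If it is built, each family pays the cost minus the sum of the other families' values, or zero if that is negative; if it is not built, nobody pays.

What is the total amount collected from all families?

26

Total value 51 ≥ cost 42, so it is built.
Family 1: others sum to 47; max(0, 42 - 47) = 0.
Family 2: others sum to 34; max(0, 42 - 34) = 8.
Family 3: others sum to 24; max(0, 42 - 24) = 18.
Family 4: others sum to 48; max(0, 42 - 48) = 0.
Total collected = 0 + 8 + 18 + 0 = 26.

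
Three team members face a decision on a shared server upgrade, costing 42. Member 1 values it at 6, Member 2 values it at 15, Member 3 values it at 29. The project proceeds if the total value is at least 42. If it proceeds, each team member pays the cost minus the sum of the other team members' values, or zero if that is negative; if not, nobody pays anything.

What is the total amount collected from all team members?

Total value 50 ≥ cost 42, so it is built.
Member 1: others sum to 44; max(0, 42 - 44) = 0.
Member 2: others sum to 35; max(0, 42 - 35) = 7.
Member 3: others sum to 21; max(0, 42 - 21) = 21.
Total collected = 0 + 7 + 21 = 28.

28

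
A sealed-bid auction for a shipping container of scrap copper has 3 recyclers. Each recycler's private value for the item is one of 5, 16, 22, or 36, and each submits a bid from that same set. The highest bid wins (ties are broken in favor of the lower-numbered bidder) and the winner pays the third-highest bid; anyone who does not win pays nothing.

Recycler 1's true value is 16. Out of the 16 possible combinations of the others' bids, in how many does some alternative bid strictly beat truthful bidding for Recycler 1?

Others bid (5, 22): truth gives 0; bid 22 gives 11 > 0. Violating.
Others bid (5, 36): truth gives 0; bid 36 gives 11 > 0. Violating.
Others bid (22, 5): truth gives 0; bid 22 gives 11 > 0. Violating.
Others bid (36, 5): truth gives 0; bid 36 gives 11 > 0. Violating.
Others bid (5, 5): truth gives 11; no alternative beats it.
Others bid (5, 16): truth gives 11; no alternative beats it.
(Checking all 16 profiles: 4 have a profitable deviation, 12 do not.)

4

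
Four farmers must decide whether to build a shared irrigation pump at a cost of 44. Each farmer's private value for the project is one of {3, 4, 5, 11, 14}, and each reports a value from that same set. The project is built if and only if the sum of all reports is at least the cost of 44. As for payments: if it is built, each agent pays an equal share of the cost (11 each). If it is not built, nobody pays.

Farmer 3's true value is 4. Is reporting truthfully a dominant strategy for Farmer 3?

Check each profile of the others' reports and compare truth against every alternative report.
Others report (14, 14, 14): truth gives -7, best alternative gives -7.
Others report (3, 3, 3): truth gives 0, best alternative gives 0.
Others report (3, 3, 4): truth gives 0, best alternative gives 0.
Others report (3, 3, 5): truth gives 0, best alternative gives 0.
Others report (3, 3, 11): truth gives 0, best alternative gives 0.
Others report (3, 3, 14): truth gives 0, best alternative gives 0.
(Remaining 119 profiles checked similarly; truth is weakly best in each.)
In every case the truthful report is at least as good as any alternative, so it is a dominant strategy.

Yes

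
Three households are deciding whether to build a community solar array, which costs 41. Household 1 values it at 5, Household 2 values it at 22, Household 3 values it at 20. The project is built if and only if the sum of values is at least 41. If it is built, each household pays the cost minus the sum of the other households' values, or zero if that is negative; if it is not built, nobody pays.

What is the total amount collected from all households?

30

Total value 47 ≥ cost 41, so it is built.
Household 1: others sum to 42; max(0, 41 - 42) = 0.
Household 2: others sum to 25; max(0, 41 - 25) = 16.
Household 3: others sum to 27; max(0, 41 - 27) = 14.
Total collected = 0 + 16 + 14 = 30.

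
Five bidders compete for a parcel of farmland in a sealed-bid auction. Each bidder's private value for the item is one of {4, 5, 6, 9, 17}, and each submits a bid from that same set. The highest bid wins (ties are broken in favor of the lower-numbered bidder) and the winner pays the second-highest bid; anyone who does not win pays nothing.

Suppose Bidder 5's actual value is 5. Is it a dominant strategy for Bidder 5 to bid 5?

Check each profile of the others' bids and compare truth against every alternative bid.
Others bid (4, 4, 4, 4): truth gives 1, best alternative gives 1.
Others bid (4, 4, 4, 5): truth gives 0, best alternative gives 0.
Others bid (4, 4, 4, 6): truth gives 0, best alternative gives 0.
Others bid (4, 4, 4, 9): truth gives 0, best alternative gives 0.
Others bid (4, 4, 4, 17): truth gives 0, best alternative gives 0.
Others bid (4, 4, 5, 4): truth gives 0, best alternative gives 0.
(Remaining 619 profiles checked similarly; truth is weakly best in each.)
In every case the truthful bid is at least as good as any alternative, so it is a dominant strategy.

Yes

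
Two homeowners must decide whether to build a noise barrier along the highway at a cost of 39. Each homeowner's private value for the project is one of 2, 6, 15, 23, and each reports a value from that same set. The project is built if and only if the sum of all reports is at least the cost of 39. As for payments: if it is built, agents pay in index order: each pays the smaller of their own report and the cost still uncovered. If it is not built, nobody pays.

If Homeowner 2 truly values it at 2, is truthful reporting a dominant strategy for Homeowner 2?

Check each profile of the others' reports and compare truth against every alternative report.
Others report (2): truth gives 0, best alternative gives 0.
Others report (6): truth gives 0, best alternative gives 0.
Others report (15): truth gives 0, best alternative gives 0.
Others report (23): truth gives 0, best alternative gives 0.
In every case the truthful report is at least as good as any alternative, so it is a dominant strategy.

Yes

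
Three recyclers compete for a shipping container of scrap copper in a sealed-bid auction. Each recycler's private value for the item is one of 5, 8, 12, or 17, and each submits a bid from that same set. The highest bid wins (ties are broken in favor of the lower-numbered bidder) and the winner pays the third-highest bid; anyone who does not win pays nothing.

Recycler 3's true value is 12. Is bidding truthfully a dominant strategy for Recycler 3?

No

Consider the case where Recycler 1 bids 5 and Recycler 2 bids 12.
Truthful bid 12: loses, pays 0, utility 0.
Bid 17 instead: wins, pays 5, utility 12 - 5 = 7.
Since 7 > 0, bidding 17 is strictly better here, so truthful bidding is not dominant.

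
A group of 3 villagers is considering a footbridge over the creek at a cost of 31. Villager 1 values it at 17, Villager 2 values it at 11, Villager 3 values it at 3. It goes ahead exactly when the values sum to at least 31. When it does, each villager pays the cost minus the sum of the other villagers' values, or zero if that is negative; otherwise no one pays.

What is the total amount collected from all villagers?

31

Total value 31 ≥ cost 31, so it is built.
Villager 1: others sum to 14; max(0, 31 - 14) = 17.
Villager 2: others sum to 20; max(0, 31 - 20) = 11.
Villager 3: others sum to 28; max(0, 31 - 28) = 3.
Total collected = 17 + 11 + 3 = 31.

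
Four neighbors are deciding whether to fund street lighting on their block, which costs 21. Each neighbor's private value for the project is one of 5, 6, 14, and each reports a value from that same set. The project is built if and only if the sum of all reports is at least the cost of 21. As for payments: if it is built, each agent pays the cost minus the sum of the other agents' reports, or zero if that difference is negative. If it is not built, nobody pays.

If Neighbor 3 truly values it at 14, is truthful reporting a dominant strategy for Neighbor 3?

Check each profile of the others' reports and compare truth against every alternative report.
Others report (5, 5, 14): truth gives 14, best alternative gives 14.
Others report (5, 6, 14): truth gives 14, best alternative gives 14.
Others report (5, 14, 5): truth gives 14, best alternative gives 14.
Others report (5, 14, 6): truth gives 14, best alternative gives 14.
Others report (5, 14, 14): truth gives 14, best alternative gives 14.
Others report (6, 5, 14): truth gives 14, best alternative gives 14.
(Remaining 21 profiles checked similarly; truth is weakly best in each.)
In every case the truthful report is at least as good as any alternative, so it is a dominant strategy.

Yes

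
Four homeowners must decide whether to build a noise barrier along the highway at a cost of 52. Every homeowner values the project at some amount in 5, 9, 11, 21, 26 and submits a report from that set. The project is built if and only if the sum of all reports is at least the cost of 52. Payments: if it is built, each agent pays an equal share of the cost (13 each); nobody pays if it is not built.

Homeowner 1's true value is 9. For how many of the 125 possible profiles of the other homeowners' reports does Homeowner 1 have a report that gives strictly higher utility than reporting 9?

Others report (9, 9, 26): truth gives -4; report 5 gives 0 > -4. Violating.
Others report (9, 11, 26): truth gives -4; report 5 gives 0 > -4. Violating.
Others report (9, 26, 9): truth gives -4; report 5 gives 0 > -4. Violating.
Others report (9, 26, 11): truth gives -4; report 5 gives 0 > -4. Violating.
Others report (5, 5, 5): truth gives 0; no alternative beats it.
Others report (5, 5, 9): truth gives 0; no alternative beats it.
(Checking all 125 profiles: 12 have a profitable deviation, 113 do not.)

12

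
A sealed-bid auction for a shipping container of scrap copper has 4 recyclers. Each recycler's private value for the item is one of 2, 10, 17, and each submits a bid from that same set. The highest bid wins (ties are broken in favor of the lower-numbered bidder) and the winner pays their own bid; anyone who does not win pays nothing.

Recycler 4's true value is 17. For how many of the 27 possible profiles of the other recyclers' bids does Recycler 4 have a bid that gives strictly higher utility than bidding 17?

1

Others bid (2, 2, 2): truth gives 0; bid 10 gives 7 > 0. Violating.
Others bid (2, 2, 10): truth gives 0; no alternative beats it.
Others bid (2, 2, 17): truth gives 0; no alternative beats it.
(Checking all 27 profiles: 1 has a profitable deviation, 26 do not.)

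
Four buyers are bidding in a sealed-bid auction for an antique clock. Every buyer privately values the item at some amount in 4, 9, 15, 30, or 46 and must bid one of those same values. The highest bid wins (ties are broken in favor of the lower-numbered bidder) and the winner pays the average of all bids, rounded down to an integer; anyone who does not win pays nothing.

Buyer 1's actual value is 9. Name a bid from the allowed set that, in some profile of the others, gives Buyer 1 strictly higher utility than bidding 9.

Suppose Buyer 2 bids 4, Buyer 3 bids 4 and Buyer 4 bids 4.
Bid 9: wins, pays 5, utility 9 - 5 = 4.
Bid 4: wins, pays 4, utility 9 - 4 = 5.
So bidding 4 beats truth here (5 > 4).

4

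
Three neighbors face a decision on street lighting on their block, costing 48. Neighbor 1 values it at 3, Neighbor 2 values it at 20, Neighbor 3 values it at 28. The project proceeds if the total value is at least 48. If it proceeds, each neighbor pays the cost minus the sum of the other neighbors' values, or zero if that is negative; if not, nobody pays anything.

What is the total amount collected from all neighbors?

Total value 51 ≥ cost 48, so it is built.
Neighbor 1: others sum to 48; max(0, 48 - 48) = 0.
Neighbor 2: others sum to 31; max(0, 48 - 31) = 17.
Neighbor 3: others sum to 23; max(0, 48 - 23) = 25.
Total collected = 0 + 17 + 25 = 42.

42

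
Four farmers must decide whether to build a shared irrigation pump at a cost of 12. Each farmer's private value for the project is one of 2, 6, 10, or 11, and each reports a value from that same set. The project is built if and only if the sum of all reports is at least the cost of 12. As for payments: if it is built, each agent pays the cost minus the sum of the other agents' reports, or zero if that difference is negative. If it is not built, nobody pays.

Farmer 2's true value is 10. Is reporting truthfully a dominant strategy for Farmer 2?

Yes

Check each profile of the others' reports and compare truth against every alternative report.
Others report (2, 2, 10): truth gives 10, best alternative gives 10.
Others report (2, 2, 11): truth gives 10, best alternative gives 10.
Others report (2, 6, 6): truth gives 10, best alternative gives 10.
Others report (2, 6, 10): truth gives 10, best alternative gives 10.
Others report (2, 6, 11): truth gives 10, best alternative gives 10.
Others report (2, 10, 2): truth gives 10, best alternative gives 10.
(Remaining 58 profiles checked similarly; truth is weakly best in each.)
In every case the truthful report is at least as good as any alternative, so it is a dominant strategy.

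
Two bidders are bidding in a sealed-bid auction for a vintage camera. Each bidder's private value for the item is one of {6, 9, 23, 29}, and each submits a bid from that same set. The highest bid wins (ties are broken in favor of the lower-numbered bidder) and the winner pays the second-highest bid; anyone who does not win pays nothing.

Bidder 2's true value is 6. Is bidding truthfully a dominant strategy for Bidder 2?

Yes

Check each profile of the others' bids and compare truth against every alternative bid.
Others bid (6): truth gives 0, best alternative gives 0.
Others bid (9): truth gives 0, best alternative gives 0.
Others bid (23): truth gives 0, best alternative gives 0.
Others bid (29): truth gives 0, best alternative gives 0.
In every case the truthful bid is at least as good as any alternative, so it is a dominant strategy.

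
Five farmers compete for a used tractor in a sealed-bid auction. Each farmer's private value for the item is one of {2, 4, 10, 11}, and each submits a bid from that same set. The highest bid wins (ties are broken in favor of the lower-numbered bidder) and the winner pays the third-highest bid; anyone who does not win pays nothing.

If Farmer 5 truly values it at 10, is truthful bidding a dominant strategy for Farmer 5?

Consider the case where Farmer 1 bids 2, Farmer 2 bids 2, Farmer 3 bids 2 and Farmer 4 bids 10.
Truthful bid 10: loses, pays 0, utility 0.
Bid 11 instead: wins, pays 2, utility 10 - 2 = 8.
Since 8 > 0, bidding 11 is strictly better here, so truthful bidding is not dominant.

No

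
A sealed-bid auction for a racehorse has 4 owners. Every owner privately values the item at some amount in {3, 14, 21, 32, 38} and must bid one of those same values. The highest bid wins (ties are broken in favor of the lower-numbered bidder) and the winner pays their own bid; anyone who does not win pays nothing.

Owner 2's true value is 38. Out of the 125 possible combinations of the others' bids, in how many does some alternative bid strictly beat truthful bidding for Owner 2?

48

Others bid (3, 3, 3): truth gives 0; bid 14 gives 24 > 0. Violating.
Others bid (3, 3, 14): truth gives 0; bid 14 gives 24 > 0. Violating.
Others bid (3, 3, 21): truth gives 0; bid 21 gives 17 > 0. Violating.
Others bid (3, 3, 32): truth gives 0; bid 32 gives 6 > 0. Violating.
Others bid (3, 3, 38): truth gives 0; no alternative beats it.
Others bid (3, 14, 38): truth gives 0; no alternative beats it.
(Checking all 125 profiles: 48 have a profitable deviation, 77 do not.)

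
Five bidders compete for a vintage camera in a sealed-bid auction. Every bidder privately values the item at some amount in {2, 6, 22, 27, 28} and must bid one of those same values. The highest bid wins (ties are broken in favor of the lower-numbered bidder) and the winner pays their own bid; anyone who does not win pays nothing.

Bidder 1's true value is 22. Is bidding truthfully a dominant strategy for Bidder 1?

No

Consider the case where Bidder 2 bids 2, Bidder 3 bids 2, Bidder 4 bids 2 and Bidder 5 bids 2.
Truthful bid 22: wins, pays 22, utility 22 - 22 = 0.
Bid 2 instead: wins, pays 2, utility 22 - 2 = 20.
Since 20 > 0, bidding 2 is strictly better here, so truthful bidding is not dominant.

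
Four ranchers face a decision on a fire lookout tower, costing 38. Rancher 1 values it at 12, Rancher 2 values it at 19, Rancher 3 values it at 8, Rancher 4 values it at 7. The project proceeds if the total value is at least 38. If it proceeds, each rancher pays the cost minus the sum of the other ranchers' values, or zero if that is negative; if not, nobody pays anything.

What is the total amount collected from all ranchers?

15

Total value 46 ≥ cost 38, so it is built.
Rancher 1: others sum to 34; max(0, 38 - 34) = 4.
Rancher 2: others sum to 27; max(0, 38 - 27) = 11.
Rancher 3: others sum to 38; max(0, 38 - 38) = 0.
Rancher 4: others sum to 39; max(0, 38 - 39) = 0.
Total collected = 4 + 11 + 0 + 0 = 15.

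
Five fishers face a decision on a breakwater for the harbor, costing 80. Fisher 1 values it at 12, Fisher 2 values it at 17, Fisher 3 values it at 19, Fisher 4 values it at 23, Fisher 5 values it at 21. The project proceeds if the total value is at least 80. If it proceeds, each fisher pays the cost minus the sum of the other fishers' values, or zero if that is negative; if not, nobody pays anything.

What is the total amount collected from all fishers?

Total value 92 ≥ cost 80, so it is built.
Fisher 1: others sum to 80; max(0, 80 - 80) = 0.
Fisher 2: others sum to 75; max(0, 80 - 75) = 5.
Fisher 3: others sum to 73; max(0, 80 - 73) = 7.
Fisher 4: others sum to 69; max(0, 80 - 69) = 11.
Fisher 5: others sum to 71; max(0, 80 - 71) = 9.
Total collected = 0 + 5 + 7 + 11 + 9 = 32.

32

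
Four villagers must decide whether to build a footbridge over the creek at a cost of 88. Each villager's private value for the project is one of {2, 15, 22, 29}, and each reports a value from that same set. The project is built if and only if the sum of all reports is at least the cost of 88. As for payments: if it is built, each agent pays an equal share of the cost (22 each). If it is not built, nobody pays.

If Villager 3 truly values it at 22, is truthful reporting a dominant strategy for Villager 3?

Check each profile of the others' reports and compare truth against every alternative report.
Others report (2, 2, 2): truth gives 0, best alternative gives 0.
Others report (2, 2, 15): truth gives 0, best alternative gives 0.
Others report (2, 2, 22): truth gives 0, best alternative gives 0.
Others report (2, 2, 29): truth gives 0, best alternative gives 0.
Others report (2, 15, 2): truth gives 0, best alternative gives 0.
Others report (2, 15, 15): truth gives 0, best alternative gives 0.
(Remaining 58 profiles checked similarly; truth is weakly best in each.)
In every case the truthful report is at least as good as any alternative, so it is a dominant strategy.

Yes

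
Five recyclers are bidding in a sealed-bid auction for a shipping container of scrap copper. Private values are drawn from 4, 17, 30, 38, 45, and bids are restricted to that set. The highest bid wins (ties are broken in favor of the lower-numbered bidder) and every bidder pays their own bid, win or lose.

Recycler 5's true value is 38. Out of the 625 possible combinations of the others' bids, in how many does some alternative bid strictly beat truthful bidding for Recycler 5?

560

Others bid (4, 4, 4, 4): truth gives 0; bid 17 gives 21 > 0. Violating.
Others bid (4, 4, 4, 17): truth gives 0; bid 30 gives 8 > 0. Violating.
Others bid (4, 4, 4, 38): truth gives -38; bid 4 gives -4 > -38. Violating.
Others bid (4, 4, 4, 45): truth gives -38; bid 4 gives -4 > -38. Violating.
Others bid (4, 4, 4, 30): truth gives 0; no alternative beats it.
Others bid (4, 4, 17, 30): truth gives 0; no alternative beats it.
(Checking all 625 profiles: 560 have a profitable deviation, 65 do not.)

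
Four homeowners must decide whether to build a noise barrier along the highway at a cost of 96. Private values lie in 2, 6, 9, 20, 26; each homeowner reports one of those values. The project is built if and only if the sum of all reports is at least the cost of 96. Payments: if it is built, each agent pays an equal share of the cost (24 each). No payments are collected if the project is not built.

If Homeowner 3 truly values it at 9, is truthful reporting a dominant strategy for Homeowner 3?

Check each profile of the others' reports and compare truth against every alternative report.
Others report (2, 2, 2): truth gives 0, best alternative gives 0.
Others report (2, 2, 6): truth gives 0, best alternative gives 0.
Others report (2, 2, 9): truth gives 0, best alternative gives 0.
Others report (2, 2, 20): truth gives 0, best alternative gives 0.
Others report (2, 2, 26): truth gives 0, best alternative gives 0.
Others report (2, 6, 2): truth gives 0, best alternative gives 0.
(Remaining 119 profiles checked similarly; truth is weakly best in each.)
In every case the truthful report is at least as good as any alternative, so it is a dominant strategy.

Yes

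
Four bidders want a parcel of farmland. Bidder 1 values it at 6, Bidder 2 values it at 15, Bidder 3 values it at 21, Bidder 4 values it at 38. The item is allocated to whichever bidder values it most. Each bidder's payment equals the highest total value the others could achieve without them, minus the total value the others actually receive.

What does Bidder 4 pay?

Bidder 4 has the highest value and receives the item.
Without Bidder 4, the item would go to the next-highest value, 21, so the others could achieve 21.
With Bidder 4 present and winning, the others receive nothing, so their total is 0.
Payment = 21 - 0 = 21.

21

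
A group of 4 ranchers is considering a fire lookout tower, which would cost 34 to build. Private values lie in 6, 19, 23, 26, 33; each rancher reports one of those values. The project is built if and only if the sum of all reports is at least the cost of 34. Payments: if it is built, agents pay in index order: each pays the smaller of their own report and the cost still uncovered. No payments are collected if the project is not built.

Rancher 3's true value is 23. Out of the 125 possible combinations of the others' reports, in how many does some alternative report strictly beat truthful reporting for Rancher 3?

15

Others report (6, 6, 6): truth gives 1; report 19 gives 4 > 1. Violating.
Others report (6, 6, 19): truth gives 1; report 6 gives 17 > 1. Violating.
Others report (6, 6, 23): truth gives 1; report 6 gives 17 > 1. Violating.
Others report (6, 6, 26): truth gives 1; report 6 gives 17 > 1. Violating.
Others report (6, 23, 6): truth gives 18; no alternative beats it.
Others report (6, 23, 19): truth gives 18; no alternative beats it.
(Checking all 125 profiles: 15 have a profitable deviation, 110 do not.)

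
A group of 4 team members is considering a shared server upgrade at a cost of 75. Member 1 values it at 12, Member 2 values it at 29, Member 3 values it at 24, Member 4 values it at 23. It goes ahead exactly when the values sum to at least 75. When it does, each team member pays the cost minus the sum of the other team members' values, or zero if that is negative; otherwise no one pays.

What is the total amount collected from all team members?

37

Total value 88 ≥ cost 75, so it is built.
Member 1: others sum to 76; max(0, 75 - 76) = 0.
Member 2: others sum to 59; max(0, 75 - 59) = 16.
Member 3: others sum to 64; max(0, 75 - 64) = 11.
Member 4: others sum to 65; max(0, 75 - 65) = 10.
Total collected = 0 + 16 + 11 + 10 = 37.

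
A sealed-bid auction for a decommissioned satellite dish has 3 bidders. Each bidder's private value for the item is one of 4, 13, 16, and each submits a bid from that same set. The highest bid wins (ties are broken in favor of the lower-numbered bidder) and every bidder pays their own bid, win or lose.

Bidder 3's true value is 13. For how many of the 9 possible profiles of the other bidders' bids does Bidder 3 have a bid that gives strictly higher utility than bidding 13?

Others bid (4, 13): truth gives -13; bid 16 gives -3 > -13. Violating.
Others bid (4, 16): truth gives -13; bid 4 gives -4 > -13. Violating.
Others bid (13, 4): truth gives -13; bid 16 gives -3 > -13. Violating.
Others bid (13, 13): truth gives -13; bid 16 gives -3 > -13. Violating.
Others bid (4, 4): truth gives 0; no alternative beats it.
(Checking all 9 profiles: 8 have a profitable deviation, 1 does not.)

8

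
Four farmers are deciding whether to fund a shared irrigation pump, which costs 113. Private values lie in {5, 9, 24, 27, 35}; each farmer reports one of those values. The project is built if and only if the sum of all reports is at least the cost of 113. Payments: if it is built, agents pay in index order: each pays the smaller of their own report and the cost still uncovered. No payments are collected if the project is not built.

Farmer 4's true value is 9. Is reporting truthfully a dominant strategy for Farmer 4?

Yes

Check each profile of the others' reports and compare truth against every alternative report.
Others report (35, 35, 35): truth gives 1, best alternative gives 1.
Others report (5, 5, 5): truth gives 0, best alternative gives 0.
Others report (5, 5, 9): truth gives 0, best alternative gives 0.
Others report (5, 5, 24): truth gives 0, best alternative gives 0.
Others report (5, 5, 27): truth gives 0, best alternative gives 0.
Others report (5, 5, 35): truth gives 0, best alternative gives 0.
(Remaining 119 profiles checked similarly; truth is weakly best in each.)
In every case the truthful report is at least as good as any alternative, so it is a dominant strategy.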